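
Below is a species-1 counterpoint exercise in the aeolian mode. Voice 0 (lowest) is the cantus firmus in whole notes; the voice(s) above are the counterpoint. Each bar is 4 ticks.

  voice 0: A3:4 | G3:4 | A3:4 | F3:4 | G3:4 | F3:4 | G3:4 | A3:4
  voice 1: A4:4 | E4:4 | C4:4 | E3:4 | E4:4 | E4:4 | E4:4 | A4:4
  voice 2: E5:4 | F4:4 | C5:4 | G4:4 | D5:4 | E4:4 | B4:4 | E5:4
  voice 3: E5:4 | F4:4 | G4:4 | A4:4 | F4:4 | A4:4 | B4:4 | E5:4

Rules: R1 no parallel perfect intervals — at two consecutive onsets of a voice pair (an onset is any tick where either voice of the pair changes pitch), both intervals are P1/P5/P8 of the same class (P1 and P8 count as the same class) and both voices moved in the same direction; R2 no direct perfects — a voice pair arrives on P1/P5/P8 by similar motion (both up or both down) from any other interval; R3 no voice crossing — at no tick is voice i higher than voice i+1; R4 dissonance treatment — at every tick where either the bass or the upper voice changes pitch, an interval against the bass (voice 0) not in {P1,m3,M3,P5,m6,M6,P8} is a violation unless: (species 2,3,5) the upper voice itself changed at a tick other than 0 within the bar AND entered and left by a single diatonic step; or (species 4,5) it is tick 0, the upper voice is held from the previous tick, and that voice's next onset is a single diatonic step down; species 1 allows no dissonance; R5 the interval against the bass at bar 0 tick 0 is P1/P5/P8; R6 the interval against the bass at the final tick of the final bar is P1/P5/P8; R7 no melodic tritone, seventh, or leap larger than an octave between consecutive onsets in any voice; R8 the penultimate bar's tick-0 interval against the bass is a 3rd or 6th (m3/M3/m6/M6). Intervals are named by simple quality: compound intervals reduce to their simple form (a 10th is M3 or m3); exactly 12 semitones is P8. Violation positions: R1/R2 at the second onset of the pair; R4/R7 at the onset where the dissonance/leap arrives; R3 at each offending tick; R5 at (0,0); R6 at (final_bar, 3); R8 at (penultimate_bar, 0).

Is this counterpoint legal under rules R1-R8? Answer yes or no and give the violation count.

bar 0: v0=A3 v1=A4 v2=E5 v3=E5 (P5)
bar 1: v0=G3 v1=E4 v2=F4 v3=F4 (m7)
bar 2: v0=A3 v1=C4 v2=C5 v3=G4 (m7)
bar 3: v0=F3 v1=E3 v2=G4 v3=A4 (M3)
bar 4: v0=G3 v1=E4 v2=D5 v3=F4 (m7)
bar 5: v0=F3 v1=E4 v2=E4 v3=A4 (M3)
bar 6: v0=G3 v1=E4 v2=B4 v3=B4 (M3)
bar 7: v0=A3 v1=A4 v2=E5 v3=E5 (P5)
  R1 @ bar1.0: E5/E5 P1 -> F4/F4 P1 similar
  R4 @ bar1.0: G3/F4 m7 untreated
  R4 @ bar1.0: G3/F4 m7 untreated
  R7 @ bar1.0: E5->F4 leap 11st
  R7 @ bar1.0: E5->F4 leap 11st
  R3 @ bar2.0: C5 above G4
  R4 @ bar2.0: A3/G4 m7 untreated
  R3 @ bar2.1: C5 above G4
  R3 @ bar2.2: C5 above G4
  R3 @ bar2.3: C5 above G4
  R3 @ bar3.0: F3 above E3
  R4 @ bar3.0: F3/E3 m2 untreated
  R4 @ bar3.0: F3/G4 M2 untreated
  R3 @ bar3.1: F3 above E3
  R3 @ bar3.2: F3 above E3
  R3 @ bar3.3: F3 above E3
  R2 @ bar4.0: F3/G4 M2 -> G3/D5 P5 similar
  R3 @ bar4.0: D5 above F4
  R4 @ bar4.0: G3/F4 m7 untreated
  R3 @ bar4.1: D5 above F4
  R3 @ bar4.2: D5 above F4
  R3 @ bar4.3: D5 above F4
  R4 @ bar5.0: F3/E4 M7 untreated
  R4 @ bar5.0: F3/E4 M7 untreated
  R7 @ bar5.0: D5->E4 leap 10st
  R2 @ bar6.0: E4/A4 P4 -> B4/B4 P1 similar
  R1 @ bar7.0: E4/B4 P5 -> A4/E5 P5 similar
  R1 @ bar7.0: E4/B4 P5 -> A4/E5 P5 similar
  R1 @ bar7.0: B4/B4 P1 -> E5/E5 P1 similar
  R2 @ bar7.0: G3/E4 M6 -> A3/A4 P8 similar
  R2 @ bar7.0: G3/B4 M3 -> A3/E5 P5 similar
  R2 @ bar7.0: G3/B4 M3 -> A3/E5 P5 similar

No (32 violations)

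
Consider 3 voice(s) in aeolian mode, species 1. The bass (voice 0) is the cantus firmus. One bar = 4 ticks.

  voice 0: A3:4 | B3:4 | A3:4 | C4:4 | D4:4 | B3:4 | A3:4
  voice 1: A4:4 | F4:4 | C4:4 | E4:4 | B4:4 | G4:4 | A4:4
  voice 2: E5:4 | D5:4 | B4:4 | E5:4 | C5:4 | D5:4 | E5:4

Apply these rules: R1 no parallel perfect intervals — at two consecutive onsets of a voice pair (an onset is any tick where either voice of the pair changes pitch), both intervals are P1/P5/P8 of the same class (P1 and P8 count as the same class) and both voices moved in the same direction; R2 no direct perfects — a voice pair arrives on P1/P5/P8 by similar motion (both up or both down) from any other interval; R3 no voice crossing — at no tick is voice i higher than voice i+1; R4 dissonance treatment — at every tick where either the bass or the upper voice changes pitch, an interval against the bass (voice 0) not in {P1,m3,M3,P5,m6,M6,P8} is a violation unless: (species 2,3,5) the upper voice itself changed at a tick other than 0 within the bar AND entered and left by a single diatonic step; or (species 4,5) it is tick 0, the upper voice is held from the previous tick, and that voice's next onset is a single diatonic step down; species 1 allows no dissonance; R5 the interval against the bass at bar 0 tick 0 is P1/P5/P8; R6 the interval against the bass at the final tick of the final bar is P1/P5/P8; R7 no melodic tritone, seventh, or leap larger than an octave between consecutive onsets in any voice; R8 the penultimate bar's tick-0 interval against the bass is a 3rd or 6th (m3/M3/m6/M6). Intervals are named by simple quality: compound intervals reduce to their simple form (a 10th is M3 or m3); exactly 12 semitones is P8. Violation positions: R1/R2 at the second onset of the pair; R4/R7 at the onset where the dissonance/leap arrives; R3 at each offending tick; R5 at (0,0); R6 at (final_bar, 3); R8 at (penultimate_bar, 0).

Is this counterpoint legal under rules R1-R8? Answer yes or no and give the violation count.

bar 0: v0=A3 v1=A4 v2=E5 (P5)
bar 1: v0=B3 v1=F4 v2=D5 (m3)
bar 2: v0=A3 v1=C4 v2=B4 (M2)
bar 3: v0=C4 v1=E4 v2=E5 (M3)
bar 4: v0=D4 v1=B4 v2=C5 (m7)
bar 5: v0=B3 v1=G4 v2=D5 (m3)
bar 6: v0=A3 v1=A4 v2=E5 (P5)
  R4 @ bar1.0: B3/F4 TT untreated
  R4 @ bar2.0: A3/B4 M2 untreated
  R2 @ bar3.0: C4/B4 M7 -> E4/E5 P8 similar
  R4 @ bar4.0: D4/C5 m7 untreated
  R1 @ bar6.0: G4/D5 P5 -> A4/E5 P5 similar

No (5 violations)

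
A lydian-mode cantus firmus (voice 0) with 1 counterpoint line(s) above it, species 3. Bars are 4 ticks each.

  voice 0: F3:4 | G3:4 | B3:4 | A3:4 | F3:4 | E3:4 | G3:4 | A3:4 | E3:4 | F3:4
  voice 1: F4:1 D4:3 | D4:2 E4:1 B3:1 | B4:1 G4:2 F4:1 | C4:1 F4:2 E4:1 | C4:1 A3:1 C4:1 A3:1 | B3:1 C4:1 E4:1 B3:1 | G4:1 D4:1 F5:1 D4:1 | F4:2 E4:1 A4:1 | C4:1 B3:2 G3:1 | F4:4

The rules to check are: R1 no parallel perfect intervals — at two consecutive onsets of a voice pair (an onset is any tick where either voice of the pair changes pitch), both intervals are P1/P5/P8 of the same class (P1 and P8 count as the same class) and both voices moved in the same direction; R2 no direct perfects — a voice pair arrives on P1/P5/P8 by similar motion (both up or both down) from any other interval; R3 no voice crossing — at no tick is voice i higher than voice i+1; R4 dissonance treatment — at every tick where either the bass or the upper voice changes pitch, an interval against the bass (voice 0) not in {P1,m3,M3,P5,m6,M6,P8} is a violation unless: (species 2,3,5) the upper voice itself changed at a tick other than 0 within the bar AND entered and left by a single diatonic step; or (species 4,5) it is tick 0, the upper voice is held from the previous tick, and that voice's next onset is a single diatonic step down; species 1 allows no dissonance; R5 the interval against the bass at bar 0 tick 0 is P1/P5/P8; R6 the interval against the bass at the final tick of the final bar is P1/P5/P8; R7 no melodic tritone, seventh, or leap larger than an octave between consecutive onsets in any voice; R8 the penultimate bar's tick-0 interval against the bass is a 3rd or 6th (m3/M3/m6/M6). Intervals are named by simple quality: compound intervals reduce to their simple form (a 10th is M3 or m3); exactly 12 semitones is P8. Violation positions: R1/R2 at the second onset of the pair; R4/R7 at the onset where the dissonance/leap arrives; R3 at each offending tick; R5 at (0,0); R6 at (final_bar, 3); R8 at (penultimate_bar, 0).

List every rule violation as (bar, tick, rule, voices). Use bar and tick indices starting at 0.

bar 0: v0=F3 v1=F4 downbeat P8
bar 1: v0=G3 v1=D4 downbeat P5
bar 2: v0=B3 v1=B4 downbeat P8
bar 3: v0=A3 v1=C4 downbeat m3
bar 4: v0=F3 v1=C4 downbeat P5
bar 5: v0=E3 v1=B3 downbeat P5
bar 6: v0=G3 v1=G4 downbeat P8
bar 7: v0=A3 v1=F4 downbeat m6
bar 8: v0=E3 v1=C4 downbeat m6
bar 9: v0=F3 v1=F4 downbeat P8
  -> R2 @ bar 2 tick 0 v(0, 1): G3/B3 M3 -> B3/B4 P8 similar
  -> R4 @ bar 2 tick 3 v(0, 1): B3/F4 TT untreated
  -> R1 @ bar 4 tick 0 v(0, 1): A3/E4 P5 -> F3/C4 P5 similar
  -> R2 @ bar 6 tick 0 v(0, 1): E3/B3 P5 -> G3/G4 P8 similar
  -> R4 @ bar 6 tick 2 v(0, 1): G3/F5 m7 untreated
  -> R7 @ bar 6 tick 2 v(1,): D4->F5 leap 15st
  -> R7 @ bar 6 tick 3 v(1,): F5->D4 leap 15st
  -> R2 @ bar 9 tick 0 v(0, 1): E3/G3 m3 -> F3/F4 P8 similar
  -> R7 @ bar 9 tick 0 v(1,): G3->F4 leap 10st

(2, 0, R2, (0, 1))
(2, 3, R4, (0, 1))
(4, 0, R1, (0, 1))
(6, 0, R2, (0, 1))
(6, 2, R4, (0, 1))
(6, 2, R7, (1,))
(6, 3, R7, (1,))
(9, 0, R2, (0, 1))
(9, 0, R7, (1,))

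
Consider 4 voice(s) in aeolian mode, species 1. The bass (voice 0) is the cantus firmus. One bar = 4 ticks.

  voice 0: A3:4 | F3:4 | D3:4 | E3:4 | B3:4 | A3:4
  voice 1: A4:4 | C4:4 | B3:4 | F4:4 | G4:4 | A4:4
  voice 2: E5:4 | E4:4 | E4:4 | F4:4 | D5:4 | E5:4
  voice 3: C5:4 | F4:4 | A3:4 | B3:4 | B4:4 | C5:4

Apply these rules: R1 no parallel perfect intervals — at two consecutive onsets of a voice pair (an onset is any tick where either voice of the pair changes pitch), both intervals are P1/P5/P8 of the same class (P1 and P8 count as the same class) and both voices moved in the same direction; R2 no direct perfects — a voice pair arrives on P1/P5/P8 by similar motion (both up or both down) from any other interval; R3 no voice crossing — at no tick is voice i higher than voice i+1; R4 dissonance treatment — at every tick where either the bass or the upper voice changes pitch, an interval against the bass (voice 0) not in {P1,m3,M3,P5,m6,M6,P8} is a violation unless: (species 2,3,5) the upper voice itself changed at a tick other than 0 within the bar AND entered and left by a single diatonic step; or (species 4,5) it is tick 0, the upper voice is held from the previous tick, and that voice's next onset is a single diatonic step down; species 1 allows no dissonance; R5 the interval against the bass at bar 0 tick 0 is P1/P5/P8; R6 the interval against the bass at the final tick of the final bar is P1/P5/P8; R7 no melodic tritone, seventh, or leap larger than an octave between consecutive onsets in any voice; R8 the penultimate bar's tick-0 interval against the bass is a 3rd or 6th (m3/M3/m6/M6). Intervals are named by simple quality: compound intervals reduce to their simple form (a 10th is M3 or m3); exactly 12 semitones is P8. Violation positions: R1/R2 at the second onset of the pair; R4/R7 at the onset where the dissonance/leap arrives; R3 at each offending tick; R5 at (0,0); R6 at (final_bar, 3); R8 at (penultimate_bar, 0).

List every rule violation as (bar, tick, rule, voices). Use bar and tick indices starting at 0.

(0, 0, R3, (2, 3))
(0, 0, R5, (0, 3))
(0, 1, R3, (2, 3))
(0, 2, R3, (2, 3))
(0, 3, R3, (2, 3))
(1, 0, R2, (0, 1))
(1, 0, R2, (0, 3))
(1, 0, R4, (0, 2))
(2, 0, R2, (0, 3))
(2, 0, R3, (2, 3))
(2, 0, R4, (0, 2))
(2, 1, R3, (2, 3))
(2, 2, R3, (2, 3))
(2, 3, R3, (2, 3))
(3, 0, R1, (0, 3))
(3, 0, R2, (1, 2))
(3, 0, R3, (2, 3))
(3, 0, R4, (0, 1))
(3, 0, R4, (0, 2))
(3, 0, R7, (1,))
(3, 1, R3, (2, 3))
(3, 2, R3, (2, 3))
(3, 3, R3, (2, 3))
(4, 0, R2, (0, 3))
(4, 0, R2, (1, 2))
(4, 0, R3, (2, 3))
(4, 0, R8, (0, 3))
(4, 1, R3, (2, 3))
(4, 2, R3, (2, 3))
(4, 3, R3, (2, 3))
(5, 0, R1, (1, 2))
(5, 0, R3, (2, 3))
(5, 1, R3, (2, 3))
(5, 2, R3, (2, 3))
(5, 3, R3, (2, 3))
(5, 3, R6, (0, 3))

bar 0: v0=A3 v1=A4 v2=E5 v3=C5 downbeat m3
bar 1: v0=F3 v1=C4 v2=E4 v3=F4 downbeat P8
bar 2: v0=D3 v1=B3 v2=E4 v3=A3 downbeat P5
bar 3: v0=E3 v1=F4 v2=F4 v3=B3 downbeat P5
bar 4: v0=B3 v1=G4 v2=D5 v3=B4 downbeat P8
bar 5: v0=A3 v1=A4 v2=E5 v3=C5 downbeat m3
  -> R3 @ bar 0 tick 0 v(2, 3): E5 above C5
  -> R5 @ bar 0 tick 0 v(0, 3): opens on m3
  -> R3 @ bar 0 tick 1 v(2, 3): E5 above C5
  -> R3 @ bar 0 tick 2 v(2, 3): E5 above C5
  -> R3 @ bar 0 tick 3 v(2, 3): E5 above C5
  -> R2 @ bar 1 tick 0 v(0, 1): A3/A4 P8 -> F3/C4 P5 similar
  -> R2 @ bar 1 tick 0 v(0, 3): A3/C5 m3 -> F3/F4 P8 similar
  -> R4 @ bar 1 tick 0 v(0, 2): F3/E4 M7 untreated
  -> R2 @ bar 2 tick 0 v(0, 3): F3/F4 P8 -> D3/A3 P5 similar
  -> R3 @ bar 2 tick 0 v(2, 3): E4 above A3
  -> R4 @ bar 2 tick 0 v(0, 2): D3/E4 M2 untreated
  -> R3 @ bar 2 tick 1 v(2, 3): E4 above A3
  -> R3 @ bar 2 tick 2 v(2, 3): E4 above A3
  -> R3 @ bar 2 tick 3 v(2, 3): E4 above A3
  -> R1 @ bar 3 tick 0 v(0, 3): D3/A3 P5 -> E3/B3 P5 similar
  -> R2 @ bar 3 tick 0 v(1, 2): B3/E4 P4 -> F4/F4 P1 similar
  -> R3 @ bar 3 tick 0 v(2, 3): F4 above B3
  -> R4 @ bar 3 tick 0 v(0, 1): E3/F4 m2 untreated
  -> R4 @ bar 3 tick 0 v(0, 2): E3/F4 m2 untreated
  -> R7 @ bar 3 tick 0 v(1,): B3->F4 leap 6st
  -> R3 @ bar 3 tick 1 v(2, 3): F4 above B3
  -> R3 @ bar 3 tick 2 v(2, 3): F4 above B3
  -> R3 @ bar 3 tick 3 v(2, 3): F4 above B3
  -> R2 @ bar 4 tick 0 v(0, 3): E3/B3 P5 -> B3/B4 P8 similar
  -> R2 @ bar 4 tick 0 v(1, 2): F4/F4 P1 -> G4/D5 P5 similar
  -> R3 @ bar 4 tick 0 v(2, 3): D5 above B4
  -> R8 @ bar 4 tick 0 v(0, 3): penult P8 not 3rd/6th
  -> R3 @ bar 4 tick 1 v(2, 3): D5 above B4
  -> R3 @ bar 4 tick 2 v(2, 3): D5 above B4
  -> R3 @ bar 4 tick 3 v(2, 3): D5 above B4
  -> R1 @ bar 5 tick 0 v(1, 2): G4/D5 P5 -> A4/E5 P5 similar
  -> R3 @ bar 5 tick 0 v(2, 3): E5 above C5
  -> R3 @ bar 5 tick 1 v(2, 3): E5 above C5
  -> R3 @ bar 5 tick 2 v(2, 3): E5 above C5
  -> R3 @ bar 5 tick 3 v(2, 3): E5 above C5
  -> R6 @ bar 5 tick 3 v(0, 3): closes on m3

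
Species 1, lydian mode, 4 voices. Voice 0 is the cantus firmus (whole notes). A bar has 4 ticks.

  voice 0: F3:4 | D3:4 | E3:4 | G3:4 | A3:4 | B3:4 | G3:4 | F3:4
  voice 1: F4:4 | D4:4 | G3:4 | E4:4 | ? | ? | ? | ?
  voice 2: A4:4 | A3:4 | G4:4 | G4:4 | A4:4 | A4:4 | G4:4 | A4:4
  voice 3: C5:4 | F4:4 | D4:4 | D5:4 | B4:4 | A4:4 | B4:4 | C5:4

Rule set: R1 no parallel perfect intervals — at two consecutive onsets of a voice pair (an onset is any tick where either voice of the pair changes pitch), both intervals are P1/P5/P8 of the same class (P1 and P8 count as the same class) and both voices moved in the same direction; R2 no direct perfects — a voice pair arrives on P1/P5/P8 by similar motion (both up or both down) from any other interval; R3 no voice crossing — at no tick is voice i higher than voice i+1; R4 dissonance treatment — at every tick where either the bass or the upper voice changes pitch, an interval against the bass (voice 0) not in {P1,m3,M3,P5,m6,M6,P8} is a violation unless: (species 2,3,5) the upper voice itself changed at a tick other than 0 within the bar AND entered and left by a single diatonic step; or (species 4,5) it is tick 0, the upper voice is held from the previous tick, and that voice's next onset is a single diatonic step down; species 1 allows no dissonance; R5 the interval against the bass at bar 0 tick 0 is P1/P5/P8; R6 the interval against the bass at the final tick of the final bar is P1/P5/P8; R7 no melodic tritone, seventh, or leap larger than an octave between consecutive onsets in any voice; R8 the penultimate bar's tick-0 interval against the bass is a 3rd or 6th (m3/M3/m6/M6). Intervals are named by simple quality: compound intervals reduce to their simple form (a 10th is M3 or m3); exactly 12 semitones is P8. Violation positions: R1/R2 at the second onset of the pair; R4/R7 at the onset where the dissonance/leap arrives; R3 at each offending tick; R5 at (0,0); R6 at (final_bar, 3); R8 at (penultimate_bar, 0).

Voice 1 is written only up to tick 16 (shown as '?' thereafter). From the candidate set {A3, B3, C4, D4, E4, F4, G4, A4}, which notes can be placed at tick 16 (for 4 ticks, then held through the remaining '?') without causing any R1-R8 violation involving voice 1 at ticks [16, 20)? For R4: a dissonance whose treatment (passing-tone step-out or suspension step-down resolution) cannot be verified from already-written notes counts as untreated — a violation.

A3: legal
B3: violates R2,R4
C4: legal
D4: violates R4
E4: legal
F4: legal
G4: violates R4
A4: violates R2

{A3, C4, E4, F4}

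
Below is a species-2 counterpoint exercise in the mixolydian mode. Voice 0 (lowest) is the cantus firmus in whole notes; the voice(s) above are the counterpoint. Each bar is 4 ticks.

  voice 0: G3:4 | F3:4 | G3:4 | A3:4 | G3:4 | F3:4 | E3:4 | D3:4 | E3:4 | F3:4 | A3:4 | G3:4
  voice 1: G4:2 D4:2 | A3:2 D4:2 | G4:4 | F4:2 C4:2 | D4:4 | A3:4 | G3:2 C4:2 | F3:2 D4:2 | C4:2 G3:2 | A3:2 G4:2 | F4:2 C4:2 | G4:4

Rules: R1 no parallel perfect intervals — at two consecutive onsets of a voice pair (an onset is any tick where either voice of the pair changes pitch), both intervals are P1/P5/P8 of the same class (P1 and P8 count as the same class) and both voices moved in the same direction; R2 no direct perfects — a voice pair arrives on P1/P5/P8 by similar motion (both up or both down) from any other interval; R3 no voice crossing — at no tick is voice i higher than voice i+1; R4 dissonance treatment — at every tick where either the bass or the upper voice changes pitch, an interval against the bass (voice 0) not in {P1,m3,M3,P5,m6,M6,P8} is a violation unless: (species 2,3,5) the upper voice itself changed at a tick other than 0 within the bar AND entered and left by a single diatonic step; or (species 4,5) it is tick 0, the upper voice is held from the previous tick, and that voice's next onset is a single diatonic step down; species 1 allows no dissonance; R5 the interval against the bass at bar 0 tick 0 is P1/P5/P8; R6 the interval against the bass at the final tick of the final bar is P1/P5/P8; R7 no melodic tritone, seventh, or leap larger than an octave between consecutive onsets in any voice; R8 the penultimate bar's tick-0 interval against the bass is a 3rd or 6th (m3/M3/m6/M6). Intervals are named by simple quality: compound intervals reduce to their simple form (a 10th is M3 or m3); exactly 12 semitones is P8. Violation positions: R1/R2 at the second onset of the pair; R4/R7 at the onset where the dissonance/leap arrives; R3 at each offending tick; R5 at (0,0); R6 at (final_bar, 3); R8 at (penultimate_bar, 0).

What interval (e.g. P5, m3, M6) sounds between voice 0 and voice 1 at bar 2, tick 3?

voice 0=G3 voice 1=G4 -> P8

P8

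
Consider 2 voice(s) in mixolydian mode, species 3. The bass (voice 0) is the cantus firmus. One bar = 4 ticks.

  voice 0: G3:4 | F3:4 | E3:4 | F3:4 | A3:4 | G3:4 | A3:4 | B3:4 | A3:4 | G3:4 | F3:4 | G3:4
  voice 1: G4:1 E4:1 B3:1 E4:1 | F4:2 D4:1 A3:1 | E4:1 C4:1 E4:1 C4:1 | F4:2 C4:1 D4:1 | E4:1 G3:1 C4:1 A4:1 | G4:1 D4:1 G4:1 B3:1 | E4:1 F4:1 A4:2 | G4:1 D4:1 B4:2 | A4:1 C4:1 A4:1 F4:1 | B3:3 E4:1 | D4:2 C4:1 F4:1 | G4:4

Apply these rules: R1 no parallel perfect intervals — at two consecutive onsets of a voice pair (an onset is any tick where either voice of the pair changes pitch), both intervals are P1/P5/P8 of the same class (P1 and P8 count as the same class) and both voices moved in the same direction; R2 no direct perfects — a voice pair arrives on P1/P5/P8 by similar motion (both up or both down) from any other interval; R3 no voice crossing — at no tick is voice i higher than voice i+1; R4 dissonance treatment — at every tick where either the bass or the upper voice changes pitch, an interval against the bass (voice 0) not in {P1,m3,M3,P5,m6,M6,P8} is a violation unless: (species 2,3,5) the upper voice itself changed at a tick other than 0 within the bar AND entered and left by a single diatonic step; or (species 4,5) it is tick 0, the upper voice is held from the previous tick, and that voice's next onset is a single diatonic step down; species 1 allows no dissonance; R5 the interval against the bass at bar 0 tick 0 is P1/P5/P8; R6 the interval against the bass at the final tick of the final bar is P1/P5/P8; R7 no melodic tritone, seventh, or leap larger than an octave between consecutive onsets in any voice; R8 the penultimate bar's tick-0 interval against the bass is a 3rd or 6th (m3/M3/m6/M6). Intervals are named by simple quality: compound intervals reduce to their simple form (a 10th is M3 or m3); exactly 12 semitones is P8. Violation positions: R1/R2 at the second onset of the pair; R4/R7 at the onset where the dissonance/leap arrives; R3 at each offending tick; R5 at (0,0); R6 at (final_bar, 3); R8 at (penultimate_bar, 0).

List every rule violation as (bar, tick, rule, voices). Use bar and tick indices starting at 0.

(3, 0, R2, (0, 1))
(4, 0, R2, (0, 1))
(4, 1, R3, (0, 1))
(4, 1, R4, (0, 1))
(5, 0, R1, (0, 1))
(6, 0, R2, (0, 1))
(8, 0, R1, (0, 1))
(9, 0, R7, (1,))
(11, 0, R1, (0, 1))

bar 0: v0=G3 v1=G4 downbeat P8
bar 1: v0=F3 v1=F4 downbeat P8
bar 2: v0=E3 v1=E4 downbeat P8
bar 3: v0=F3 v1=F4 downbeat P8
bar 4: v0=A3 v1=E4 downbeat P5
bar 5: v0=G3 v1=G4 downbeat P8
bar 6: v0=A3 v1=E4 downbeat P5
bar 7: v0=B3 v1=G4 downbeat m6
bar 8: v0=A3 v1=A4 downbeat P8
bar 9: v0=G3 v1=B3 downbeat M3
bar 10: v0=F3 v1=D4 downbeat M6
bar 11: v0=G3 v1=G4 downbeat P8
  -> R2 @ bar 3 tick 0 v(0, 1): E3/C4 m6 -> F3/F4 P8 similar
  -> R2 @ bar 4 tick 0 v(0, 1): F3/D4 M6 -> A3/E4 P5 similar
  -> R3 @ bar 4 tick 1 v(0, 1): A3 above G3
  -> R4 @ bar 4 tick 1 v(0, 1): A3/G3 M2 untreated
  -> R1 @ bar 5 tick 0 v(0, 1): A3/A4 P8 -> G3/G4 P8 similar
  -> R2 @ bar 6 tick 0 v(0, 1): G3/B3 M3 -> A3/E4 P5 similar
  -> R1 @ bar 8 tick 0 v(0, 1): B3/B4 P8 -> A3/A4 P8 similar
  -> R7 @ bar 9 tick 0 v(1,): F4->B3 leap 6st
  -> R1 @ bar 11 tick 0 v(0, 1): F3/F4 P8 -> G3/G4 P8 similar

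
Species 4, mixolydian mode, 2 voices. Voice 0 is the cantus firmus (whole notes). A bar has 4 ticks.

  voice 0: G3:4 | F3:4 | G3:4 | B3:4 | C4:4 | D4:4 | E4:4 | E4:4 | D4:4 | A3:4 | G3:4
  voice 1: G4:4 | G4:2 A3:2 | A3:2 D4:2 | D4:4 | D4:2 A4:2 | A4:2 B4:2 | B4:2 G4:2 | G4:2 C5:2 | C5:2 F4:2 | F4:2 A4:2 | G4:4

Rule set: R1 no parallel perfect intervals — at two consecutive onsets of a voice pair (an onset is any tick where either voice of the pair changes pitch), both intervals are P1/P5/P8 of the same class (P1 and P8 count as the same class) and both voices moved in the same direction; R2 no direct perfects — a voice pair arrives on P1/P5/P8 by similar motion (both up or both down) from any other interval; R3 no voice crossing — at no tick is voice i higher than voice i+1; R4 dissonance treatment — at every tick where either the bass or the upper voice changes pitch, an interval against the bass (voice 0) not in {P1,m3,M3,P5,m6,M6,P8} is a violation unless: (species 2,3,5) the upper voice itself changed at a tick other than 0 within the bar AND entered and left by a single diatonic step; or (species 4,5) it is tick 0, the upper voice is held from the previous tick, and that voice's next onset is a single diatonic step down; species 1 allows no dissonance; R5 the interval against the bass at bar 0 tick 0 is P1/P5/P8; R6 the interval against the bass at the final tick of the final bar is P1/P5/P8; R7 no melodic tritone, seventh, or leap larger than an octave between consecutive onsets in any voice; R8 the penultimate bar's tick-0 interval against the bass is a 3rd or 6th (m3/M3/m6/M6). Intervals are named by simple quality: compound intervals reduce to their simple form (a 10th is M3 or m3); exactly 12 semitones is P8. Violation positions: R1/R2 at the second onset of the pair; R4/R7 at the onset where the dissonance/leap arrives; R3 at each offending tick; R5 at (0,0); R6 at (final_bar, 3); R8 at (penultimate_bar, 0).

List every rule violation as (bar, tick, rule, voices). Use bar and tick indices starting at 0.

(1, 0, R4, (0, 1))
(1, 2, R7, (1,))
(2, 0, R4, (0, 1))
(4, 0, R4, (0, 1))
(8, 0, R4, (0, 1))
(10, 0, R1, (0, 1))

bar 0: v0=G3 v1=G4 downbeat P8
bar 1: v0=F3 v1=G4 downbeat M2
bar 2: v0=G3 v1=A3 downbeat M2
bar 3: v0=B3 v1=D4 downbeat m3
bar 4: v0=C4 v1=D4 downbeat M2
bar 5: v0=D4 v1=A4 downbeat P5
bar 6: v0=E4 v1=B4 downbeat P5
bar 7: v0=E4 v1=G4 downbeat m3
bar 8: v0=D4 v1=C5 downbeat m7
bar 9: v0=A3 v1=F4 downbeat m6
bar 10: v0=G3 v1=G4 downbeat P8
  -> R4 @ bar 1 tick 0 v(0, 1): F3/G4 M2 untreated
  -> R7 @ bar 1 tick 2 v(1,): G4->A3 leap 10st
  -> R4 @ bar 2 tick 0 v(0, 1): G3/A3 M2 untreated
  -> R4 @ bar 4 tick 0 v(0, 1): C4/D4 M2 untreated
  -> R4 @ bar 8 tick 0 v(0, 1): D4/C5 m7 untreated
  -> R1 @ bar 10 tick 0 v(0, 1): A3/A4 P8 -> G3/G4 P8 similar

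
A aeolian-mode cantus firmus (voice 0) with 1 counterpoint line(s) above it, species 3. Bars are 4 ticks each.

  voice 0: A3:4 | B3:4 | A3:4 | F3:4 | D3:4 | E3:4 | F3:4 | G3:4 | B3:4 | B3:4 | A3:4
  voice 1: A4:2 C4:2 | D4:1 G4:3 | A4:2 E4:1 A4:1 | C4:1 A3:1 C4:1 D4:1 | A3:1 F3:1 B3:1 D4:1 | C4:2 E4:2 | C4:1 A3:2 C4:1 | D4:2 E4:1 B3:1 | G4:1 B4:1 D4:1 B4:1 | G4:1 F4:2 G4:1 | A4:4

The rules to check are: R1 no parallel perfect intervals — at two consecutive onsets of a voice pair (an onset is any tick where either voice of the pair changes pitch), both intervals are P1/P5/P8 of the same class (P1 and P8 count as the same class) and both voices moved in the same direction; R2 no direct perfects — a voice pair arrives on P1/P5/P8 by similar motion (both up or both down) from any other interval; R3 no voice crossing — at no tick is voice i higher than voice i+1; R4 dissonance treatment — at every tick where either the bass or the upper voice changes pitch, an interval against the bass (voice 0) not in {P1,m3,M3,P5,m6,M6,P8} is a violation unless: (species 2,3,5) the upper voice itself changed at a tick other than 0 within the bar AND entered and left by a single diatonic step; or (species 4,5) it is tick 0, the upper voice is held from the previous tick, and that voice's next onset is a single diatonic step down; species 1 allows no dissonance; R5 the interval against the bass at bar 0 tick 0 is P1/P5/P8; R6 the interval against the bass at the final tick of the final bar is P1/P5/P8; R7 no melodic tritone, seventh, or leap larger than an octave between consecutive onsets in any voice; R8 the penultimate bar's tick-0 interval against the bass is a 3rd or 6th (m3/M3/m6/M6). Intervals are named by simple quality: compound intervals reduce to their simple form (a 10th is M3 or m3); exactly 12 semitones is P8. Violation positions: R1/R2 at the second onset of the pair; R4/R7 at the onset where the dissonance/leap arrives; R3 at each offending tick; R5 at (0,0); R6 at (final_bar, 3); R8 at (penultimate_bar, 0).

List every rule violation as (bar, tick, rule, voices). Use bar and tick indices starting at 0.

bar 0: v0=A3 v1=A4 downbeat P8
bar 1: v0=B3 v1=D4 downbeat m3
bar 2: v0=A3 v1=A4 downbeat P8
bar 3: v0=F3 v1=C4 downbeat P5
bar 4: v0=D3 v1=A3 downbeat P5
bar 5: v0=E3 v1=C4 downbeat m6
bar 6: v0=F3 v1=C4 downbeat P5
bar 7: v0=G3 v1=D4 downbeat P5
bar 8: v0=B3 v1=G4 downbeat m6
bar 9: v0=B3 v1=G4 downbeat m6
bar 10: v0=A3 v1=A4 downbeat P8
  -> R2 @ bar 3 tick 0 v(0, 1): A3/A4 P8 -> F3/C4 P5 similar
  -> R2 @ bar 4 tick 0 v(0, 1): F3/D4 M6 -> D3/A3 P5 similar
  -> R7 @ bar 4 tick 2 v(1,): F3->B3 leap 6st
  -> R1 @ bar 7 tick 0 v(0, 1): F3/C4 P5 -> G3/D4 P5 similar

(3, 0, R2, (0, 1))
(4, 0, R2, (0, 1))
(4, 2, R7, (1,))
(7, 0, R1, (0, 1))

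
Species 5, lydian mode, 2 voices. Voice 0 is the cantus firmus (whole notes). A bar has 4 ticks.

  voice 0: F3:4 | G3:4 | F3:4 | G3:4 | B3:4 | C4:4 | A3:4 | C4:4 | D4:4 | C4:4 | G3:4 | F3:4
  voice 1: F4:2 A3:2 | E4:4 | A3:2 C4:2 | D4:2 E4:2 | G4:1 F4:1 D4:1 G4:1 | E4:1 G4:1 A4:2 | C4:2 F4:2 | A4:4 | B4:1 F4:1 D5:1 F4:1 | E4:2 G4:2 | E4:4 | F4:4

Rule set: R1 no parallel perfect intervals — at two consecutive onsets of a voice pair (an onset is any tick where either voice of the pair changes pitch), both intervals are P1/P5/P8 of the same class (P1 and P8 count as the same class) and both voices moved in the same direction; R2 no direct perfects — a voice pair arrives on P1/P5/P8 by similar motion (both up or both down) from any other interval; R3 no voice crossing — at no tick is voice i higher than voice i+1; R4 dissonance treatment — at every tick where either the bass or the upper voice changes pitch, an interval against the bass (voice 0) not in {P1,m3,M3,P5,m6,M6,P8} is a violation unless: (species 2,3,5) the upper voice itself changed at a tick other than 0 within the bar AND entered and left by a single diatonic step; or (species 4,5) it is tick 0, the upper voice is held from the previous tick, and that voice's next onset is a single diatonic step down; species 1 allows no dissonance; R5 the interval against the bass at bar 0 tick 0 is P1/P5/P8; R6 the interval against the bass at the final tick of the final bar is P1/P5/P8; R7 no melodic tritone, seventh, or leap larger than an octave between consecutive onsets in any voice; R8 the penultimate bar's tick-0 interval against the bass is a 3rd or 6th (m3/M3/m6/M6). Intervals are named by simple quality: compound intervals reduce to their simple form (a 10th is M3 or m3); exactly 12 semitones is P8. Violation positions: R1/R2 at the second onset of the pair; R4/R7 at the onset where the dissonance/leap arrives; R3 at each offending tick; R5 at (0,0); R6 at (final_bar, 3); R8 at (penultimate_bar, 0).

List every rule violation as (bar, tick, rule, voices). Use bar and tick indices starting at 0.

bar 0: v0=F3 v1=F4 downbeat P8
bar 1: v0=G3 v1=E4 downbeat M6
bar 2: v0=F3 v1=A3 downbeat M3
bar 3: v0=G3 v1=D4 downbeat P5
bar 4: v0=B3 v1=G4 downbeat m6
bar 5: v0=C4 v1=E4 downbeat M3
bar 6: v0=A3 v1=C4 downbeat m3
bar 7: v0=C4 v1=A4 downbeat M6
bar 8: v0=D4 v1=B4 downbeat M6
bar 9: v0=C4 v1=E4 downbeat M3
bar 10: v0=G3 v1=E4 downbeat M6
bar 11: v0=F3 v1=F4 downbeat P8
  -> R1 @ bar 3 tick 0 v(0, 1): F3/C4 P5 -> G3/D4 P5 similar
  -> R4 @ bar 4 tick 1 v(0, 1): B3/F4 TT untreated
  -> R7 @ bar 8 tick 1 v(1,): B4->F4 leap 6st

(3, 0, R1, (0, 1))
(4, 1, R4, (0, 1))
(8, 1, R7, (1,))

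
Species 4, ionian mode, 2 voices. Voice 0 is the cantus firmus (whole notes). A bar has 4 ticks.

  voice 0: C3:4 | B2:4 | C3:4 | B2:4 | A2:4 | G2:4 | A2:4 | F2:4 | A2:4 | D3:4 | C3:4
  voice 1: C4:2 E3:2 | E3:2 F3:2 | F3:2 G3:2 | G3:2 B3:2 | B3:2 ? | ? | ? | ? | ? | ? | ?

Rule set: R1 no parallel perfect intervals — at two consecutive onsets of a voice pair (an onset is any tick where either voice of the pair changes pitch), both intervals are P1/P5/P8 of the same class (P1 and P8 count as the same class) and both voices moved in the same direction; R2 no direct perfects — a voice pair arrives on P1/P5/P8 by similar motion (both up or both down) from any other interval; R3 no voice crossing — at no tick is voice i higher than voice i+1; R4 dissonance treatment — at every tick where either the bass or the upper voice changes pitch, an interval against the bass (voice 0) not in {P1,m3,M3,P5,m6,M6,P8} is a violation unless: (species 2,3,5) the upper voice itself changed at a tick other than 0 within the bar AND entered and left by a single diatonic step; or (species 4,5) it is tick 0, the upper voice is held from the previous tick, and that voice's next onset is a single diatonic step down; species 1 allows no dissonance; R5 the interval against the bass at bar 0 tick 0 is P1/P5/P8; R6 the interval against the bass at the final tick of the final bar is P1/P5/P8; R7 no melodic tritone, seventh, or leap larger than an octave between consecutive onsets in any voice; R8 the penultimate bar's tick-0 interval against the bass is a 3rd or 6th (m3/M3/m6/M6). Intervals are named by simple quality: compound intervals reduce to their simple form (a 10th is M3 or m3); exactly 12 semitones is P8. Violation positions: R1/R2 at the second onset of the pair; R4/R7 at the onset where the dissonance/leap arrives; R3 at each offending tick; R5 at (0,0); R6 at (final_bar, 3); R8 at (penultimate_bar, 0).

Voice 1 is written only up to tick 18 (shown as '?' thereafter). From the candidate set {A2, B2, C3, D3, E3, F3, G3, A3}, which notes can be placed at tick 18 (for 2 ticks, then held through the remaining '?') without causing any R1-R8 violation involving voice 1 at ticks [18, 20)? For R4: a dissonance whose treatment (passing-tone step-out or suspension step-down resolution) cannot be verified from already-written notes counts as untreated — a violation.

{A3, E3}

A2: violates R7
B2: violates R4
C3: violates R7
D3: violates R4
E3: legal
F3: violates R7
G3: violates R4
A3: legal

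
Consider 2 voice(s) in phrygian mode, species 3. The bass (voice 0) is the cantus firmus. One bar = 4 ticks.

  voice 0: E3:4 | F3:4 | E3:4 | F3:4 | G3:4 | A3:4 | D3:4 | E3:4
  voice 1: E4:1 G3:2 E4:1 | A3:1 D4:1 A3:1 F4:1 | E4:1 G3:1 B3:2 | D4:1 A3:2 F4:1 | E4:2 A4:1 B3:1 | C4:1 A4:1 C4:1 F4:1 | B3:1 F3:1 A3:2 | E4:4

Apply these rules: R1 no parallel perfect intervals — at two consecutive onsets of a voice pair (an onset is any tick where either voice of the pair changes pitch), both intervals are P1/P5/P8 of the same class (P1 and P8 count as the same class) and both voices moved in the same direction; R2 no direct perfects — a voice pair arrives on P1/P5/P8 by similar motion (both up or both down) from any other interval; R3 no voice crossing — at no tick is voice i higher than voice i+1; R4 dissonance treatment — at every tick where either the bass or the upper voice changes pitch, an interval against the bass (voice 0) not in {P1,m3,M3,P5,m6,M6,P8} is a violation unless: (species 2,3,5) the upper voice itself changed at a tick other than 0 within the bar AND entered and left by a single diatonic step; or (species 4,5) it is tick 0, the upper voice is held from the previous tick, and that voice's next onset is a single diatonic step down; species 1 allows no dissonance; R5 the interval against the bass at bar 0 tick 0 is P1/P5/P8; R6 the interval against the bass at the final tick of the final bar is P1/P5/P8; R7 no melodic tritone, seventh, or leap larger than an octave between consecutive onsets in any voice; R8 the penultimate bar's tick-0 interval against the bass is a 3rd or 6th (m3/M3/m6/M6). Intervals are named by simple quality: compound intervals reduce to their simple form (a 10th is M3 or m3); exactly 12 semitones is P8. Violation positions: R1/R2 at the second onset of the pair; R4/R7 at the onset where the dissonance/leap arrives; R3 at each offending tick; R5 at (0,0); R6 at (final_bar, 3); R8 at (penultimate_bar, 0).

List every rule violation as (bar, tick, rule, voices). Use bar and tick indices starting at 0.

bar 0: v0=E3 v1=E4 downbeat P8
bar 1: v0=F3 v1=A3 downbeat M3
bar 2: v0=E3 v1=E4 downbeat P8
bar 3: v0=F3 v1=D4 downbeat M6
bar 4: v0=G3 v1=E4 downbeat M6
bar 5: v0=A3 v1=C4 downbeat m3
bar 6: v0=D3 v1=B3 downbeat M6
bar 7: v0=E3 v1=E4 downbeat P8
  -> R1 @ bar 2 tick 0 v(0, 1): F3/F4 P8 -> E3/E4 P8 similar
  -> R4 @ bar 4 tick 2 v(0, 1): G3/A4 M2 untreated
  -> R7 @ bar 4 tick 3 v(1,): A4->B3 leap 10st
  -> R7 @ bar 6 tick 0 v(1,): F4->B3 leap 6st
  -> R7 @ bar 6 tick 1 v(1,): B3->F3 leap 6st
  -> R2 @ bar 7 tick 0 v(0, 1): D3/A3 P5 -> E3/E4 P8 similar

(2, 0, R1, (0, 1))
(4, 2, R4, (0, 1))
(4, 3, R7, (1,))
(6, 0, R7, (1,))
(6, 1, R7, (1,))
(7, 0, R2, (0, 1))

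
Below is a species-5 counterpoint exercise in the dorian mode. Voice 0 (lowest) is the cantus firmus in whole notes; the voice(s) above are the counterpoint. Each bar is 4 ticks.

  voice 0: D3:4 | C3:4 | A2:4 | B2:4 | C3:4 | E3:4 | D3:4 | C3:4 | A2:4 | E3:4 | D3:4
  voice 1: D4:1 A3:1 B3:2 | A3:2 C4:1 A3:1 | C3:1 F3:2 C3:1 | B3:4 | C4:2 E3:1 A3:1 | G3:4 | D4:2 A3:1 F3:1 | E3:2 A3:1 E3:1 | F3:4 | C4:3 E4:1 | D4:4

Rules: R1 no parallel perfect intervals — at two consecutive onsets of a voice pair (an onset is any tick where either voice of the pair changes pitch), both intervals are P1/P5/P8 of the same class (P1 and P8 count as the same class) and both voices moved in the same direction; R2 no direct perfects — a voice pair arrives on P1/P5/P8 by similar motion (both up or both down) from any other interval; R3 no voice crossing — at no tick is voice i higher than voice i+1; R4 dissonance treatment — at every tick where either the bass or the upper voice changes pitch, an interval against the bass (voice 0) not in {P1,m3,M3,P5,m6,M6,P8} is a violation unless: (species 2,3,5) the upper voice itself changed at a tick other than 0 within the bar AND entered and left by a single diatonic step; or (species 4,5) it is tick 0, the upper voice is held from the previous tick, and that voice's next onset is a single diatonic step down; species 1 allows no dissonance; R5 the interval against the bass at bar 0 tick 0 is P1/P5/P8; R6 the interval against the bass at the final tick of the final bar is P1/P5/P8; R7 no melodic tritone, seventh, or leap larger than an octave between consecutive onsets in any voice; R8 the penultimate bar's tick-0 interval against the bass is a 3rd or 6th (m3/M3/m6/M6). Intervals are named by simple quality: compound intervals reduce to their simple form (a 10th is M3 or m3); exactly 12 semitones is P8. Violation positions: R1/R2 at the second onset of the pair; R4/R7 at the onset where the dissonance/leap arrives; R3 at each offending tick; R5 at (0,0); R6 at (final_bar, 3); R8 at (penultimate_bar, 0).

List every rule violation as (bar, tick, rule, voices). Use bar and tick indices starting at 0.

bar 0: v0=D3 v1=D4 downbeat P8
bar 1: v0=C3 v1=A3 downbeat M6
bar 2: v0=A2 v1=C3 downbeat m3
bar 3: v0=B2 v1=B3 downbeat P8
bar 4: v0=C3 v1=C4 downbeat P8
bar 5: v0=E3 v1=G3 downbeat m3
bar 6: v0=D3 v1=D4 downbeat P8
bar 7: v0=C3 v1=E3 downbeat M3
bar 8: v0=A2 v1=F3 downbeat m6
bar 9: v0=E3 v1=C4 downbeat m6
bar 10: v0=D3 v1=D4 downbeat P8
  -> R2 @ bar 3 tick 0 v(0, 1): A2/C3 m3 -> B2/B3 P8 similar
  -> R7 @ bar 3 tick 0 v(1,): C3->B3 leap 11st
  -> R1 @ bar 4 tick 0 v(0, 1): B2/B3 P8 -> C3/C4 P8 similar
  -> R1 @ bar 10 tick 0 v(0, 1): E3/E4 P8 -> D3/D4 P8 similar

(3, 0, R2, (0, 1))
(3, 0, R7, (1,))
(4, 0, R1, (0, 1))
(10, 0, R1, (0, 1))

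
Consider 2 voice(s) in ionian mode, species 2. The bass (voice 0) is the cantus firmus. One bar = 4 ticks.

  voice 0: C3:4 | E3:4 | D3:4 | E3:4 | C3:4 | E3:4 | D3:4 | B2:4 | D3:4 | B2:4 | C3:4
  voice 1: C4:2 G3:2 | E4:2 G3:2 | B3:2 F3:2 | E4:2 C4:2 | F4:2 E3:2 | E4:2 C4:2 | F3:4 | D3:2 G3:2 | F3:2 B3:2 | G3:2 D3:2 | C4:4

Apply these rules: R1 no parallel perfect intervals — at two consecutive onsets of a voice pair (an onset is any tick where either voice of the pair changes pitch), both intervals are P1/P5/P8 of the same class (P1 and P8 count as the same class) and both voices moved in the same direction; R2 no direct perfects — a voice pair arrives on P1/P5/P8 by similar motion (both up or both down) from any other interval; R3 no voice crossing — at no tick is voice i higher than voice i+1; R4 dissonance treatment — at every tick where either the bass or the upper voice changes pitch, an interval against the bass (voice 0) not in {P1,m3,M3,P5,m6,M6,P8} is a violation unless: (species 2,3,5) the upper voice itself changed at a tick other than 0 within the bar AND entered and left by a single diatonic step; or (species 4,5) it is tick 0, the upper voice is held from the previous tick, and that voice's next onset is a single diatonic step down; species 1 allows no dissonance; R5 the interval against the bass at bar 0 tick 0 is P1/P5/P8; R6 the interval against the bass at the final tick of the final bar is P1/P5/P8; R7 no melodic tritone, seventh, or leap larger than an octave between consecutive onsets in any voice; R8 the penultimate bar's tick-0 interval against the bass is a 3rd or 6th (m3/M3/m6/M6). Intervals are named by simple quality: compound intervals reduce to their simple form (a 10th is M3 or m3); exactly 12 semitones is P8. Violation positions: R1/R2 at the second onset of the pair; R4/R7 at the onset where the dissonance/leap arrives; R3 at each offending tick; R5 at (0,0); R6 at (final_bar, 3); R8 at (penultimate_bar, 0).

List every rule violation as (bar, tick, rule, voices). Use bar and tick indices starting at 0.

(1, 0, R2, (0, 1))
(2, 2, R7, (1,))
(3, 0, R2, (0, 1))
(3, 0, R7, (1,))
(4, 0, R4, (0, 1))
(4, 2, R7, (1,))
(5, 0, R2, (0, 1))
(8, 2, R7, (1,))
(10, 0, R2, (0, 1))
(10, 0, R7, (1,))

bar 0: v0=C3 v1=C4 downbeat P8
bar 1: v0=E3 v1=E4 downbeat P8
bar 2: v0=D3 v1=B3 downbeat M6
bar 3: v0=E3 v1=E4 downbeat P8
bar 4: v0=C3 v1=F4 downbeat P4
bar 5: v0=E3 v1=E4 downbeat P8
bar 6: v0=D3 v1=F3 downbeat m3
bar 7: v0=B2 v1=D3 downbeat m3
bar 8: v0=D3 v1=F3 downbeat m3
bar 9: v0=B2 v1=G3 downbeat m6
bar 10: v0=C3 v1=C4 downbeat P8
  -> R2 @ bar 1 tick 0 v(0, 1): C3/G3 P5 -> E3/E4 P8 similar
  -> R7 @ bar 2 tick 2 v(1,): B3->F3 leap 6st
  -> R2 @ bar 3 tick 0 v(0, 1): D3/F3 m3 -> E3/E4 P8 similar
  -> R7 @ bar 3 tick 0 v(1,): F3->E4 leap 11st
  -> R4 @ bar 4 tick 0 v(0, 1): C3/F4 P4 untreated
  -> R7 @ bar 4 tick 2 v(1,): F4->E3 leap 13st
  -> R2 @ bar 5 tick 0 v(0, 1): C3/E3 M3 -> E3/E4 P8 similar
  -> R7 @ bar 8 tick 2 v(1,): F3->B3 leap 6st
  -> R2 @ bar 10 tick 0 v(0, 1): B2/D3 m3 -> C3/C4 P8 similar
  -> R7 @ bar 10 tick 0 v(1,): D3->C4 leap 10st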